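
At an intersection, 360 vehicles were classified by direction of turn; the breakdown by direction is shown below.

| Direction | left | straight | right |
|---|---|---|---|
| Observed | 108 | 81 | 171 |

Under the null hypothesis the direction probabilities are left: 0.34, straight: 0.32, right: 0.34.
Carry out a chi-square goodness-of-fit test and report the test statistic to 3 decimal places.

Expected counts E_i = n·p_i: 360×0.34 = 122.4, 360×0.32 = 115.2, 360×0.34 = 122.4.
cat           O        E   (O−E)²/E
left        108    122.4     1.6941
straight     81    115.2    10.1531
right       171    122.4    19.2971
Sum = 31.144

31.144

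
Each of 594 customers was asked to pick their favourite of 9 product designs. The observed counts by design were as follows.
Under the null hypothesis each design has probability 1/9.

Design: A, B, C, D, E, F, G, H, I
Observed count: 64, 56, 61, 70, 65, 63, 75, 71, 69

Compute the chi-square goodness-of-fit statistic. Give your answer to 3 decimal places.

Under H₀ each category has probability 1/9, so each expected count is 594/9 = 66.
χ² = (64−66)²/66 + (56−66)²/66 + (61−66)²/66 + (70−66)²/66 + (65−66)²/66 + (63−66)²/66 + (75−66)²/66 + (71−66)²/66 + (69−66)²/66
   = 0.0606 + 1.5152 + 0.3788 + 0.2424 + 0.0152 + 0.1364 + 1.2273 + 0.3788 + 0.1364
Sum = 4.091

4.091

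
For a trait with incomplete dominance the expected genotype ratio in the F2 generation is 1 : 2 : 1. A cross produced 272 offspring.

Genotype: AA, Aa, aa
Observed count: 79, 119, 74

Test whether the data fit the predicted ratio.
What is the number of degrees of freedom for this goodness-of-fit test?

There are k = 3 categories and no parameters were estimated from the data, so df = 3 − 1 = 2.

2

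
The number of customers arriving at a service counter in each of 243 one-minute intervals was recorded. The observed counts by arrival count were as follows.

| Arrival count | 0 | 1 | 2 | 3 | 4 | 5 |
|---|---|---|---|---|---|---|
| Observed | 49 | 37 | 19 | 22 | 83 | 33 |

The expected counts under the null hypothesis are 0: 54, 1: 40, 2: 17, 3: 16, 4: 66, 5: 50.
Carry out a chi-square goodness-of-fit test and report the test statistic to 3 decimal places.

13.332

0: (49 − 54)²/54 = 25/54 = 0.4630
1: (37 − 40)²/40 = 9/40 = 0.2250
2: (19 − 17)²/17 = 4/17 = 0.2353
3: (22 − 16)²/16 = 36/16 = 2.2500
4: (83 − 66)²/66 = 289/66 = 4.3788
5: (33 − 50)²/50 = 289/50 = 5.7800
Sum = 13.332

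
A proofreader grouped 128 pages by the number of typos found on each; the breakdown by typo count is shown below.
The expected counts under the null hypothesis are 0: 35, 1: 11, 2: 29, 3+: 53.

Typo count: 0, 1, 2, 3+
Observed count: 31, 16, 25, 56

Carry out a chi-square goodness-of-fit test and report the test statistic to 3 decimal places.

3.451

cat         O        E   (O−E)²/E
0          31       35     0.4571
1          16       11     2.2727
2          25       29     0.5517
3+         56       53     0.1698
Sum = 3.451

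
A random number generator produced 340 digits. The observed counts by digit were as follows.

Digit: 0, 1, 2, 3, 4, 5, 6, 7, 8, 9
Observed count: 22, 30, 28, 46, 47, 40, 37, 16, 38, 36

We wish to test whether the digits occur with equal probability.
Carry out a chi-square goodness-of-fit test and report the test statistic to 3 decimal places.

Under H₀ each category has probability 1/10, so each expected count is 340/10 = 34.
χ² = (22−34)²/34 + (30−34)²/34 + (28−34)²/34 + (46−34)²/34 + (47−34)²/34 + (40−34)²/34 + (37−34)²/34 + (16−34)²/34 + (38−34)²/34 + (36−34)²/34
   = 4.2353 + 0.4706 + 1.0588 + 4.2353 + 4.9706 + 1.0588 + 0.2647 + 9.5294 + 0.4706 + 0.1176
Sum = 26.412

26.412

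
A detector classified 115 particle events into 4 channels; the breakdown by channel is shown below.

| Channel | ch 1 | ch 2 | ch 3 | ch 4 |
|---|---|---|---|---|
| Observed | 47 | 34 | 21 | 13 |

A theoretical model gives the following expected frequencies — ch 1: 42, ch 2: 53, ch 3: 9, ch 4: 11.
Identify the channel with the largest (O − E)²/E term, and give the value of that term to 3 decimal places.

ch 3, 16.000

χ² = (47−42)²/42 + (34−53)²/53 + (21−9)²/9 + (13−11)²/11
   = 0.5952 + 6.8113 + 16.0000 + 0.3636
The largest term is for ch 3: 16.000.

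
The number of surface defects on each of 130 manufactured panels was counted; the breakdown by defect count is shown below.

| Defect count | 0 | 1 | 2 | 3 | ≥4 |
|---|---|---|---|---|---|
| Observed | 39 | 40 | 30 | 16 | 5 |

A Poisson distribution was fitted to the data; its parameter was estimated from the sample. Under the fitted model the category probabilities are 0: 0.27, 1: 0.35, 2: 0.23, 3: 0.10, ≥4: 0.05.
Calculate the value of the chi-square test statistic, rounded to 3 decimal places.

Expected counts E_i = n·p_i: 130×0.27 = 35.1, 130×0.35 = 45.5, 130×0.23 = 29.9, 130×0.10 = 13, 130×0.05 = 6.5.
cat         O        E   (O−E)²/E
0          39     35.1     0.4333
1          40     45.5     0.6648
2          30     29.9     0.0003
3          16       13     0.6923
≥4          5      6.5     0.3462
Sum = 2.137

2.137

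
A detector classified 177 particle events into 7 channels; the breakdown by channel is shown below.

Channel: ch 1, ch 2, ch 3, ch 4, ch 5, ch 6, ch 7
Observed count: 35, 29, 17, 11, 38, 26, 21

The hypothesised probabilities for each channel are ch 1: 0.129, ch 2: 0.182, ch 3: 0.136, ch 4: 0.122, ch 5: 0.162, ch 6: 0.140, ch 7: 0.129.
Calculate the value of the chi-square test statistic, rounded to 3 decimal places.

Expected counts E_i = n·p_i: 177×0.129 = 22.833, 177×0.182 = 32.214, 177×0.136 = 24.072, 177×0.122 = 21.594, 177×0.162 = 28.674, 177×0.140 = 24.78, 177×0.129 = 22.833.
χ² = (35−22.833)²/22.833 + (29−32.214)²/32.214 + (17−24.072)²/24.072 + (11−21.594)²/21.594 + (38−28.674)²/28.674 + (26−24.78)²/24.78 + (21−22.833)²/22.833
   = 6.4834 + 0.3207 + 2.0776 + 5.1974 + 3.0332 + 0.0601 + 0.1472
Sum = 17.320

17.320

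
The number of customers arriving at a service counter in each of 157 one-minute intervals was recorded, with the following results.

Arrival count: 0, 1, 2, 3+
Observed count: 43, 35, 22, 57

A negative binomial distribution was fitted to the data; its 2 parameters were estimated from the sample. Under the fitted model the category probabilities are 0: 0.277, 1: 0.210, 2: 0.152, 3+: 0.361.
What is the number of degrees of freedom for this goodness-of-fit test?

There are k = 4 categories and 2 parameters estimated from the data, so df = 4 − 1 − 2 = 1.

1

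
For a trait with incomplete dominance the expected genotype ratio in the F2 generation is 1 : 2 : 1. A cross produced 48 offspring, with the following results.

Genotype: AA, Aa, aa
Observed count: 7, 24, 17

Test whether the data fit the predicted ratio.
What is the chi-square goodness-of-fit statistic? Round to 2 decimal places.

Ratio total = 4. Expected counts: 48×1/4 = 12, 48×2/4 = 24, 48×1/4 = 12.
χ² = (7−12)²/12 + (24−24)²/24 + (17−12)²/12
   = 2.083 + 0.000 + 2.083
Sum = 4.17

4.17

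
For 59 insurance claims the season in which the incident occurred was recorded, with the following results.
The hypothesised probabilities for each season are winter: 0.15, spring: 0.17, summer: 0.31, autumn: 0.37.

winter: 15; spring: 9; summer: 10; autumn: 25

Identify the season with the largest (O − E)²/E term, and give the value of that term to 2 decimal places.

Expected counts E_i = n·p_i: 59×0.15 = 8.85, 59×0.17 = 10.03, 59×0.31 = 18.29, 59×0.37 = 21.83.
cat         O        E   (O−E)²/E
winter     15     8.85      4.274
spring      9    10.03      0.106
summer     10    18.29      3.757
autumn     25    21.83      0.460
The largest term is for winter: 4.27.

winter, 4.27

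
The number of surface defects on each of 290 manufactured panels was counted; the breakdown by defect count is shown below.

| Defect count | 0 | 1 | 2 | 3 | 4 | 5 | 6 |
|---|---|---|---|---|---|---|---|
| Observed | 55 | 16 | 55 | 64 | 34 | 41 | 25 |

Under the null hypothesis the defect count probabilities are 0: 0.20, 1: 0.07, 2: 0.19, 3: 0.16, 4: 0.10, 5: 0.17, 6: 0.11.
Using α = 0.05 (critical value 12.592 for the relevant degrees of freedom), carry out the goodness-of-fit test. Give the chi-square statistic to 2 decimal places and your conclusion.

11.49; do not reject

Expected counts E_i = n·p_i: 290×0.20 = 58, 290×0.07 = 20.3, 290×0.19 = 55.1, 290×0.16 = 46.4, 290×0.10 = 29, 290×0.17 = 49.3, 290×0.11 = 31.9.
0: (55 − 58)²/58 = 9/58 = 0.155
1: (16 − 20.3)²/20.3 = 18.49/20.3 = 0.911
2: (55 − 55.1)²/55.1 = 0.01/55.1 = 0.000
3: (64 − 46.4)²/46.4 = 309.76/46.4 = 6.676
4: (34 − 29)²/29 = 25/29 = 0.862
5: (41 − 49.3)²/49.3 = 68.89/49.3 = 1.397
6: (25 − 31.9)²/31.9 = 47.61/31.9 = 1.492
Sum = 11.49
df = 6. Since 11.49 < 12.592, we do not reject H₀.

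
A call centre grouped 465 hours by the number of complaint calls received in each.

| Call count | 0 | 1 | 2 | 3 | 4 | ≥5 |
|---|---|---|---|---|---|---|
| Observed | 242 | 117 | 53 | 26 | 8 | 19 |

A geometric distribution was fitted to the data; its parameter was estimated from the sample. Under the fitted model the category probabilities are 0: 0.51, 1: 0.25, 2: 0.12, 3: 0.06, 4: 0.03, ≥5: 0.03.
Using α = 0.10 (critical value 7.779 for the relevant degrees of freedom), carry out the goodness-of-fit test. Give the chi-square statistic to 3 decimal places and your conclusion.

Expected counts E_i = n·p_i: 465×0.51 = 237.15, 465×0.25 = 116.25, 465×0.12 = 55.8, 465×0.06 = 27.9, 465×0.03 = 13.95, 465×0.03 = 13.95.
0: (242 − 237.15)²/237.15 = 23.5225/237.15 = 0.0992
1: (117 − 116.25)²/116.25 = 0.5625/116.25 = 0.0048
2: (53 − 55.8)²/55.8 = 7.84/55.8 = 0.1405
3: (26 − 27.9)²/27.9 = 3.61/27.9 = 0.1294
4: (8 − 13.95)²/13.95 = 35.4025/13.95 = 2.5378
≥5: (19 − 13.95)²/13.95 = 25.5025/13.95 = 1.8281
Sum = 4.740
df = 4. Since 4.740 < 7.779, we do not reject H₀.

4.740; do not reject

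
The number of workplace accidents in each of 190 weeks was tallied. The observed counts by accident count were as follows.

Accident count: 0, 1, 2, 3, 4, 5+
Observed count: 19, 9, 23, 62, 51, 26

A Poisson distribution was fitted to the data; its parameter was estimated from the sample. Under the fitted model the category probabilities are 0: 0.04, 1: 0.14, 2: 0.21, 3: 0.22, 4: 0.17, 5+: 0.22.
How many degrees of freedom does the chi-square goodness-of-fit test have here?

4

There are k = 6 categories and 1 parameter estimated from the data, so df = 6 − 1 − 1 = 4.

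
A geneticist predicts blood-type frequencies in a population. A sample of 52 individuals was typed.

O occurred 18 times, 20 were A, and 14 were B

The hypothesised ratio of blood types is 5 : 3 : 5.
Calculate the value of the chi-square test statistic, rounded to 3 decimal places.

7.333

Ratio total = 13. Expected counts: 52×5/13 = 20, 52×3/13 = 12, 52×5/13 = 20.
O: (18 − 20)²/20 = 4/20 = 0.2000
A: (20 − 12)²/12 = 64/12 = 5.3333
B: (14 − 20)²/20 = 36/20 = 1.8000
Sum = 7.333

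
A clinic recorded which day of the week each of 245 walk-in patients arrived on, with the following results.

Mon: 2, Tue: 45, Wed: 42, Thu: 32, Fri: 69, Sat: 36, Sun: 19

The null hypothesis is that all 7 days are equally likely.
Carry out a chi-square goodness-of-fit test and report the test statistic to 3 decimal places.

76.000

Expected count for each of the 7 categories: 245/7 = 35.
cat         O        E   (O−E)²/E
Mon         2       35    31.1143
Tue        45       35     2.8571
Wed        42       35     1.4000
Thu        32       35     0.2571
Fri        69       35    33.0286
Sat        36       35     0.0286
Sun        19       35     7.3143
Sum = 76.000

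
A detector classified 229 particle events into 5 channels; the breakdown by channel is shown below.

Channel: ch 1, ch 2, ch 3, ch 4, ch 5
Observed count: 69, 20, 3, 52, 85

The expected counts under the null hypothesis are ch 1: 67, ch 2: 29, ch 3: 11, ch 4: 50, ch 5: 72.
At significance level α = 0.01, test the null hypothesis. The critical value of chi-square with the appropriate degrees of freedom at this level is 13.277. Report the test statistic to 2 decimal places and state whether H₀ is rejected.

χ² = (69−67)²/67 + (20−29)²/29 + (3−11)²/11 + (52−50)²/50 + (85−72)²/72
   = 0.060 + 2.793 + 5.818 + 0.080 + 2.347
Sum = 11.10
df = 4. Since 11.10 < 13.277, we do not reject H₀.

11.10; do not reject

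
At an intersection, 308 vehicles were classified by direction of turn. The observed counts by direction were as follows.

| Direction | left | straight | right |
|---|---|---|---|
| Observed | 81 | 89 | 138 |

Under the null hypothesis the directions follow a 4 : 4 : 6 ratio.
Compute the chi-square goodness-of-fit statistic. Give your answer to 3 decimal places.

Ratio total = 14. Expected counts: 308×4/14 = 88, 308×4/14 = 88, 308×6/14 = 132.
χ² = (81−88)²/88 + (89−88)²/88 + (138−132)²/132
   = 0.5568 + 0.0114 + 0.2727
Sum = 0.841

0.841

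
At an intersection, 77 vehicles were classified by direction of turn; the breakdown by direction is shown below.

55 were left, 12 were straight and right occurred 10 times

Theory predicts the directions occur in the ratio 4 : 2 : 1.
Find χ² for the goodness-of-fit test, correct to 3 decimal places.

7.386

Ratio total = 7. Expected counts: 77×4/7 = 44, 77×2/7 = 22, 77×1/7 = 11.
cat           O        E   (O−E)²/E
left         55       44     2.7500
straight     12       22     4.5455
right        10       11     0.0909
Sum = 7.386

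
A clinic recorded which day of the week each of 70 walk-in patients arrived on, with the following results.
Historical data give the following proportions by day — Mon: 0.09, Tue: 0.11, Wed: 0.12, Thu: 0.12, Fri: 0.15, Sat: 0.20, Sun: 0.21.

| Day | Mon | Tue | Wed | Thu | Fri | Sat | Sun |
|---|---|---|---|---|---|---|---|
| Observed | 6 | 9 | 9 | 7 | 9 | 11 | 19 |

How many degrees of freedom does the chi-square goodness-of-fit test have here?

There are k = 7 categories and no parameters were estimated from the data, so df = 7 − 1 = 6.

6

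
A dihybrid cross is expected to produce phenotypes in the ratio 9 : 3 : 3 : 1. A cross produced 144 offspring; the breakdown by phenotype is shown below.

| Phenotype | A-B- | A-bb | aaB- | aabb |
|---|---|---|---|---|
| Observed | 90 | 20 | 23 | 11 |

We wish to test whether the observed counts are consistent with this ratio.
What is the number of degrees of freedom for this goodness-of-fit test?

There are k = 4 categories and no parameters were estimated from the data, so df = 4 − 1 = 3.

3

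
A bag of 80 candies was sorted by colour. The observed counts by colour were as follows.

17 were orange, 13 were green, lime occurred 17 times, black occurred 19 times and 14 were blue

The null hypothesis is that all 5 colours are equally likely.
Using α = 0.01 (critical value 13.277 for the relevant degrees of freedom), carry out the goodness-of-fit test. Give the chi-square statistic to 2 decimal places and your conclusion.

1.50; do not reject

Under H₀ each category has probability 1/5, so each expected count is 80/5 = 16.
cat         O        E   (O−E)²/E
orange     17       16      0.063
green      13       16      0.563
lime       17       16      0.063
black      19       16      0.563
blue       14       16      0.250
Sum = 1.50
df = 4. Since 1.50 < 13.277, we do not reject H₀.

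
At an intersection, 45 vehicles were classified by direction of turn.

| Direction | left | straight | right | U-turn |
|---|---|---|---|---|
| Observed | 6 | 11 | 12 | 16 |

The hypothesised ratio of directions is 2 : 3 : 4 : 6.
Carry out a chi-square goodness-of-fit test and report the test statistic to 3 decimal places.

Ratio total = 15. Expected counts: 45×2/15 = 6, 45×3/15 = 9, 45×4/15 = 12, 45×6/15 = 18.
χ² = (6−6)²/6 + (11−9)²/9 + (12−12)²/12 + (16−18)²/18
   = 0.0000 + 0.4444 + 0.0000 + 0.2222
Sum = 0.667

0.667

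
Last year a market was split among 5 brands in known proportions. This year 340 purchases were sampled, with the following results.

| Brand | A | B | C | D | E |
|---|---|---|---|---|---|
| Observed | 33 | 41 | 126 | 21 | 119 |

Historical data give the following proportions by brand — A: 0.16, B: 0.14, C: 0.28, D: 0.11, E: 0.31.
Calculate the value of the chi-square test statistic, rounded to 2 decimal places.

Expected counts E_i = n·p_i: 340×0.16 = 54.4, 340×0.14 = 47.6, 340×0.28 = 95.2, 340×0.11 = 37.4, 340×0.31 = 105.4.
cat         O        E   (O−E)²/E
A          33     54.4      8.418
B          41     47.6      0.915
C         126     95.2      9.965
D          21     37.4      7.191
E         119    105.4      1.755
Sum = 28.24

28.24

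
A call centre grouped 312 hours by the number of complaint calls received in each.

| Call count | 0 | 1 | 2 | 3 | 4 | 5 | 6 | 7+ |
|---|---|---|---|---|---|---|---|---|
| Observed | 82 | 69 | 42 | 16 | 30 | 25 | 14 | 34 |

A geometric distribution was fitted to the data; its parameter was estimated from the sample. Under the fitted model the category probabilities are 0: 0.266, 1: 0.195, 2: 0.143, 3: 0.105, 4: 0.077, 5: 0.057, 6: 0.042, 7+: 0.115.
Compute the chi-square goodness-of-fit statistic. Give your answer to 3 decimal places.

Expected counts E_i = n·p_i: 312×0.266 = 82.992, 312×0.195 = 60.84, 312×0.143 = 44.616, 312×0.105 = 32.76, 312×0.077 = 24.024, 312×0.057 = 17.784, 312×0.042 = 13.104, 312×0.115 = 35.88.
cat         O        E   (O−E)²/E
0          82   82.992     0.0119
1          69    60.84     1.0944
2          42   44.616     0.1534
3          16    32.76     8.5744
4          30   24.024     1.4865
5          25   17.784     2.9279
6          14   13.104     0.0613
7+         34    35.88     0.0985
Sum = 14.408

14.408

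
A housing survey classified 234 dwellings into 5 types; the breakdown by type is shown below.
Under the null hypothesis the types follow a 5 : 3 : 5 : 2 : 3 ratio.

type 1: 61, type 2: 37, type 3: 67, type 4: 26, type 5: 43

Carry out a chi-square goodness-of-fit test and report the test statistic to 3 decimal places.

Ratio total = 18. Expected counts: 234×5/18 = 65, 234×3/18 = 39, 234×5/18 = 65, 234×2/18 = 26, 234×3/18 = 39.
cat         O        E   (O−E)²/E
type 1     61       65     0.2462
type 2     37       39     0.1026
type 3     67       65     0.0615
type 4     26       26     0.0000
type 5     43       39     0.4103
Sum = 0.821

0.821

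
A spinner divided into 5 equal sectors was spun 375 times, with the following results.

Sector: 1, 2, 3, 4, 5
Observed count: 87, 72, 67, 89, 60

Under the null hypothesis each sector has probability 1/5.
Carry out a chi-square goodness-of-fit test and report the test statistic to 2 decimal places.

Expected count for each of the 5 categories: 375/5 = 75.
χ² = (87−75)²/75 + (72−75)²/75 + (67−75)²/75 + (89−75)²/75 + (60−75)²/75
   = 1.920 + 0.120 + 0.853 + 2.613 + 3.000
Sum = 8.51

8.51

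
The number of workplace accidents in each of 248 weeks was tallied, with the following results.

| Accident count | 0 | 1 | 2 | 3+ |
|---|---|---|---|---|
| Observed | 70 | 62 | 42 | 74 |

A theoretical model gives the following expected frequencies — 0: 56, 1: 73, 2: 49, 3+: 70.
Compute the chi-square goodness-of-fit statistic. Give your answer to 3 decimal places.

cat         O        E   (O−E)²/E
0          70       56     3.5000
1          62       73     1.6575
2          42       49     1.0000
3+         74       70     0.2286
Sum = 6.386

6.386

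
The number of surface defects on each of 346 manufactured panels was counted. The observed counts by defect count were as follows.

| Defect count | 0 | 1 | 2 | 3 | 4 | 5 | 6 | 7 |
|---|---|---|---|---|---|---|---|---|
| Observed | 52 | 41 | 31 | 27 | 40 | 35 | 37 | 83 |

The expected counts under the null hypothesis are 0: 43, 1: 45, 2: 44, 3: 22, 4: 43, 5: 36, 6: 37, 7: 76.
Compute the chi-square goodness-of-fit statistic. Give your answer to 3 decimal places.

0: (52 − 43)²/43 = 81/43 = 1.8837
1: (41 − 45)²/45 = 16/45 = 0.3556
2: (31 − 44)²/44 = 169/44 = 3.8409
3: (27 − 22)²/22 = 25/22 = 1.1364
4: (40 − 43)²/43 = 9/43 = 0.2093
5: (35 − 36)²/36 = 1/36 = 0.0278
6: (37 − 37)²/37 = 0/37 = 0.0000
7: (83 − 76)²/76 = 49/76 = 0.6447
Sum = 8.098

8.098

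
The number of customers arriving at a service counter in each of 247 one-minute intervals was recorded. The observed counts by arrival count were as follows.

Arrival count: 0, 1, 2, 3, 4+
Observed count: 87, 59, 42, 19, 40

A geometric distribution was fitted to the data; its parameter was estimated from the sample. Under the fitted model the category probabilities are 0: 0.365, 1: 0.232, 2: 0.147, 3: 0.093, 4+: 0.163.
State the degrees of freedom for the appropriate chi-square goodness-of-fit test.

There are k = 5 categories and 1 parameter estimated from the data, so df = 5 − 1 − 1 = 3.

3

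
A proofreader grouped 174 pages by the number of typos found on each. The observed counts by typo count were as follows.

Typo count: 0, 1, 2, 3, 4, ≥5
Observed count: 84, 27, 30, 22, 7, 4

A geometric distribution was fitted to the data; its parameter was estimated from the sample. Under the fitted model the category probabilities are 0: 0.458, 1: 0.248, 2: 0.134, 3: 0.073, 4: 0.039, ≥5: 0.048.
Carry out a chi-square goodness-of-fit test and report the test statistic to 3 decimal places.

17.275

Expected counts E_i = n·p_i: 174×0.458 = 79.692, 174×0.248 = 43.152, 174×0.134 = 23.316, 174×0.073 = 12.702, 174×0.039 = 6.786, 174×0.048 = 8.352.
χ² = (84−79.692)²/79.692 + (27−43.152)²/43.152 + (30−23.316)²/23.316 + (22−12.702)²/12.702 + (7−6.786)²/6.786 + (4−8.352)²/8.352
   = 0.2329 + 6.0458 + 1.9161 + 6.8062 + 0.0067 + 2.2677
Sum = 17.275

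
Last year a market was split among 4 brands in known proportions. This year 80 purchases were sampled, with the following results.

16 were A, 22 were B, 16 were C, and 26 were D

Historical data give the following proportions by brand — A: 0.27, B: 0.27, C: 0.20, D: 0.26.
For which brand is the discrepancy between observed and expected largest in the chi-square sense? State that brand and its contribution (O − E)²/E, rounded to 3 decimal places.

Expected counts E_i = n·p_i: 80×0.27 = 21.6, 80×0.27 = 21.6, 80×0.20 = 16, 80×0.26 = 20.8.
χ² = (16−21.6)²/21.6 + (22−21.6)²/21.6 + (16−16)²/16 + (26−20.8)²/20.8
   = 1.4519 + 0.0074 + 0.0000 + 1.3000
The largest term is for A: 1.452.

A, 1.452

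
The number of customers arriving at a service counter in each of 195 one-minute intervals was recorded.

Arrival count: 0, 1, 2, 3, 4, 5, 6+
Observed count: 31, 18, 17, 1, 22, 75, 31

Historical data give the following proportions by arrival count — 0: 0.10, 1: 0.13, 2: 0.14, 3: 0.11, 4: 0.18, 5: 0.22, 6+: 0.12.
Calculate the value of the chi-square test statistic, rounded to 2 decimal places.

Expected counts E_i = n·p_i: 195×0.10 = 19.5, 195×0.13 = 25.35, 195×0.14 = 27.3, 195×0.11 = 21.45, 195×0.18 = 35.1, 195×0.22 = 42.9, 195×0.12 = 23.4.
0: (31 − 19.5)²/19.5 = 132.25/19.5 = 6.782
1: (18 − 25.35)²/25.35 = 54.0225/25.35 = 2.131
2: (17 − 27.3)²/27.3 = 106.09/27.3 = 3.886
3: (1 − 21.45)²/21.45 = 418.2025/21.45 = 19.497
4: (22 − 35.1)²/35.1 = 171.61/35.1 = 4.889
5: (75 − 42.9)²/42.9 = 1030.41/42.9 = 24.019
6+: (31 − 23.4)²/23.4 = 57.76/23.4 = 2.468
Sum = 63.67

63.67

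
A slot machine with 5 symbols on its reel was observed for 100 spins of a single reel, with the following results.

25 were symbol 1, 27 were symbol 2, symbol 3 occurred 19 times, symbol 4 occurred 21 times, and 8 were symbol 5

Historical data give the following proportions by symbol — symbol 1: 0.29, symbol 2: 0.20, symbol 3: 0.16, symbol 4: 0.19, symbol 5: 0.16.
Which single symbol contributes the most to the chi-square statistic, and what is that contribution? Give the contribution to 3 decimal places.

symbol 5, 4.000

Expected counts E_i = n·p_i: 100×0.29 = 29, 100×0.20 = 20, 100×0.16 = 16, 100×0.19 = 19, 100×0.16 = 16.
symbol 1: (25 − 29)²/29 = 16/29 = 0.5517
symbol 2: (27 − 20)²/20 = 49/20 = 2.4500
symbol 3: (19 − 16)²/16 = 9/16 = 0.5625
symbol 4: (21 − 19)²/19 = 4/19 = 0.2105
symbol 5: (8 − 16)²/16 = 64/16 = 4.0000
The largest term is for symbol 5: 4.000.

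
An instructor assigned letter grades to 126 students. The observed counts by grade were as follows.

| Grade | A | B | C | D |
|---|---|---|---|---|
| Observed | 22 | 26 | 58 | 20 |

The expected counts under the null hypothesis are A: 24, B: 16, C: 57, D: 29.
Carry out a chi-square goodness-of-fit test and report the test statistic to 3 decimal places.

cat         O        E   (O−E)²/E
A          22       24     0.1667
B          26       16     6.2500
C          58       57     0.0175
D          20       29     2.7931
Sum = 9.227

9.227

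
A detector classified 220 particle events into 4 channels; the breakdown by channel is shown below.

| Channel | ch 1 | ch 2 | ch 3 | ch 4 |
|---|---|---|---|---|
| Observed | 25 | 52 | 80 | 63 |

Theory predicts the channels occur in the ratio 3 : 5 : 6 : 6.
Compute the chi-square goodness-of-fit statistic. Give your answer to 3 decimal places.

5.209

Ratio total = 20. Expected counts: 220×3/20 = 33, 220×5/20 = 55, 220×6/20 = 66, 220×6/20 = 66.
ch 1: (25 − 33)²/33 = 64/33 = 1.9394
ch 2: (52 − 55)²/55 = 9/55 = 0.1636
ch 3: (80 − 66)²/66 = 196/66 = 2.9697
ch 4: (63 − 66)²/66 = 9/66 = 0.1364
Sum = 5.209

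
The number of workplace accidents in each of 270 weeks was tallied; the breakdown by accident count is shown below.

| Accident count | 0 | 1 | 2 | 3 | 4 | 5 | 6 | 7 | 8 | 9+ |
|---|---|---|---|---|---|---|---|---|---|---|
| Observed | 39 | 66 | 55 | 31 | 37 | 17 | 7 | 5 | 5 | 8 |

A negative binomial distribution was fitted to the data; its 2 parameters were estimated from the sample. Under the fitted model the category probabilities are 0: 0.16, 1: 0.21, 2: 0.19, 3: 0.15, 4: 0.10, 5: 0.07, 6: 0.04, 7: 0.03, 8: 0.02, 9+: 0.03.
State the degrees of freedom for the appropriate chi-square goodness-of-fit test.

There are k = 10 categories and 2 parameters estimated from the data, so df = 10 − 1 − 2 = 7.

7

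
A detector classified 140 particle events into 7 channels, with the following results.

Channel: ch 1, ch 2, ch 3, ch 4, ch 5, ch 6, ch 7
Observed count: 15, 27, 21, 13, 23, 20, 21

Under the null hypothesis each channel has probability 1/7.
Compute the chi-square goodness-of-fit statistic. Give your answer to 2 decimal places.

6.70

Expected count for each of the 7 categories: 140/7 = 20.
ch 1: (15 − 20)²/20 = 25/20 = 1.250
ch 2: (27 − 20)²/20 = 49/20 = 2.450
ch 3: (21 − 20)²/20 = 1/20 = 0.050
ch 4: (13 − 20)²/20 = 49/20 = 2.450
ch 5: (23 − 20)²/20 = 9/20 = 0.450
ch 6: (20 − 20)²/20 = 0/20 = 0.000
ch 7: (21 − 20)²/20 = 1/20 = 0.050
Sum = 6.70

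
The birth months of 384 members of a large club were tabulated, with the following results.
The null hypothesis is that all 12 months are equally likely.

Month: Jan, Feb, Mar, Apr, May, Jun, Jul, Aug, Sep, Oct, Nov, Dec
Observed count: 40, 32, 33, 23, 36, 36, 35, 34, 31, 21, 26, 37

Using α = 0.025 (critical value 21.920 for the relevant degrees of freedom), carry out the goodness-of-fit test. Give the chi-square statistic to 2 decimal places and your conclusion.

11.69; do not reject

Expected count for each of the 12 categories: 384/12 = 32.
cat         O        E   (O−E)²/E
Jan        40       32      2.000
Feb        32       32      0.000
Mar        33       32      0.031
Apr        23       32      2.531
May        36       32      0.500
Jun        36       32      0.500
Jul        35       32      0.281
Aug        34       32      0.125
Sep        31       32      0.031
Oct        21       32      3.781
Nov        26       32      1.125
Dec        37       32      0.781
Sum = 11.69
df = 11. Since 11.69 < 21.920, we do not reject H₀.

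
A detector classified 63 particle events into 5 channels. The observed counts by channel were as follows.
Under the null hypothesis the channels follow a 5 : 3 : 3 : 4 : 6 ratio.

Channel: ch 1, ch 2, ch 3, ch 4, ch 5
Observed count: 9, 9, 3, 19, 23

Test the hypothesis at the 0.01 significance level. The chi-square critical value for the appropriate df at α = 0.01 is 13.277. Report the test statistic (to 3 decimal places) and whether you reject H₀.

Ratio total = 21. Expected counts: 63×5/21 = 15, 63×3/21 = 9, 63×3/21 = 9, 63×4/21 = 12, 63×6/21 = 18.
ch 1: (9 − 15)²/15 = 36/15 = 2.4000
ch 2: (9 − 9)²/9 = 0/9 = 0.0000
ch 3: (3 − 9)²/9 = 36/9 = 4.0000
ch 4: (19 − 12)²/12 = 49/12 = 4.0833
ch 5: (23 − 18)²/18 = 25/18 = 1.3889
Sum = 11.872
df = 4. Since 11.872 < 13.277, we do not reject H₀.

11.872; do not reject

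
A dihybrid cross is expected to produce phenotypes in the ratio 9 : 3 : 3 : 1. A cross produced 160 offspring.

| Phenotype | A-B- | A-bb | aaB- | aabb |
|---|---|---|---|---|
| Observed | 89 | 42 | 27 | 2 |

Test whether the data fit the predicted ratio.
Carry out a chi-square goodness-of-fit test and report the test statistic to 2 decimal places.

Ratio total = 16. Expected counts: 160×9/16 = 90, 160×3/16 = 30, 160×3/16 = 30, 160×1/16 = 10.
A-B-: (89 − 90)²/90 = 1/90 = 0.011
A-bb: (42 − 30)²/30 = 144/30 = 4.800
aaB-: (27 − 30)²/30 = 9/30 = 0.300
aabb: (2 − 10)²/10 = 64/10 = 6.400
Sum = 11.51

11.51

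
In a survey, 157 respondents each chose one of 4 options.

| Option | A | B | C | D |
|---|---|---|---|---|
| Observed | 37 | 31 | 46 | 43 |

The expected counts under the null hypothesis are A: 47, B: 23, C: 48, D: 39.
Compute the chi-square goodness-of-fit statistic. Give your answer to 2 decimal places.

5.40

χ² = (37−47)²/47 + (31−23)²/23 + (46−48)²/48 + (43−39)²/39
   = 2.128 + 2.783 + 0.083 + 0.410
Sum = 5.40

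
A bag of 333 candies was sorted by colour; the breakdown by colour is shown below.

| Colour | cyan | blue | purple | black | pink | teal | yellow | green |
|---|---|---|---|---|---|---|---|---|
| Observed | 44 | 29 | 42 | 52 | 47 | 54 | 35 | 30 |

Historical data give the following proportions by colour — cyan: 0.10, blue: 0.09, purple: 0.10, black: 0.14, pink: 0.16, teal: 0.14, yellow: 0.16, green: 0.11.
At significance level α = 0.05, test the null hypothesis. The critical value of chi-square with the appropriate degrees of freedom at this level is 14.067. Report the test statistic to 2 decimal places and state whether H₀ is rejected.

Expected counts E_i = n·p_i: 333×0.10 = 33.3, 333×0.09 = 29.97, 333×0.10 = 33.3, 333×0.14 = 46.62, 333×0.16 = 53.28, 333×0.14 = 46.62, 333×0.16 = 53.28, 333×0.11 = 36.63.
cyan: (44 − 33.3)²/33.3 = 114.49/33.3 = 3.438
blue: (29 − 29.97)²/29.97 = 0.9409/29.97 = 0.031
purple: (42 − 33.3)²/33.3 = 75.69/33.3 = 2.273
black: (52 − 46.62)²/46.62 = 28.9444/46.62 = 0.621
pink: (47 − 53.28)²/53.28 = 39.4384/53.28 = 0.740
teal: (54 − 46.62)²/46.62 = 54.4644/46.62 = 1.168
yellow: (35 − 53.28)²/53.28 = 334.1584/53.28 = 6.272
green: (30 − 36.63)²/36.63 = 43.9569/36.63 = 1.200
Sum = 15.74
df = 7. Since 15.74 > 14.067, we reject H₀.

15.74; reject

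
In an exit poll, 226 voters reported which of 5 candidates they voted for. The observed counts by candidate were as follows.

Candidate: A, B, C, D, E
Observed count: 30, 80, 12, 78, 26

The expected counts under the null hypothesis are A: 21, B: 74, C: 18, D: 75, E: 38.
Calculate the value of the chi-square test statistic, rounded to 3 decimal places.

10.253

cat         O        E   (O−E)²/E
A          30       21     3.8571
B          80       74     0.4865
C          12       18     2.0000
D          78       75     0.1200
E          26       38     3.7895
Sum = 10.253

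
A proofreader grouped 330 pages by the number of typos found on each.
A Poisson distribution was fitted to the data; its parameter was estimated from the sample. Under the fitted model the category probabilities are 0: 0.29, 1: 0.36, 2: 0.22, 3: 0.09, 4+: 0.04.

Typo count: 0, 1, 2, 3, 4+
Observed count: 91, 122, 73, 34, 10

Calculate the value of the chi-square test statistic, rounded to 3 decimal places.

Expected counts E_i = n·p_i: 330×0.29 = 95.7, 330×0.36 = 118.8, 330×0.22 = 72.6, 330×0.09 = 29.7, 330×0.04 = 13.2.
cat         O        E   (O−E)²/E
0          91     95.7     0.2308
1         122    118.8     0.0862
2          73     72.6     0.0022
3          34     29.7     0.6226
4+         10     13.2     0.7758
Sum = 1.718

1.718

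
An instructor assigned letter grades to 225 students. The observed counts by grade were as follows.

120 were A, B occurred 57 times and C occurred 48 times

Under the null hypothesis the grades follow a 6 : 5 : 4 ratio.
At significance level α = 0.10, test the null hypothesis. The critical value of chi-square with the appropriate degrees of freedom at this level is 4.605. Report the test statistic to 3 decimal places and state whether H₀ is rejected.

16.720; reject

Ratio total = 15. Expected counts: 225×6/15 = 90, 225×5/15 = 75, 225×4/15 = 60.
χ² = (120−90)²/90 + (57−75)²/75 + (48−60)²/60
   = 10.0000 + 4.3200 + 2.4000
Sum = 16.720
df = 2. Since 16.720 > 4.605, we reject H₀.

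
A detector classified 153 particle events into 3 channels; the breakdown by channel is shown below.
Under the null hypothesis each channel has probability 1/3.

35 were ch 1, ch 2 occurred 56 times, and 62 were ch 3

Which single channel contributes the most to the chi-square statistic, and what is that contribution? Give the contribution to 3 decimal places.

Expected count for each of the 3 categories: 153/3 = 51.
χ² = (35−51)²/51 + (56−51)²/51 + (62−51)²/51
   = 5.0196 + 0.4902 + 2.3725
The largest term is for ch 1: 5.020.

ch 1, 5.020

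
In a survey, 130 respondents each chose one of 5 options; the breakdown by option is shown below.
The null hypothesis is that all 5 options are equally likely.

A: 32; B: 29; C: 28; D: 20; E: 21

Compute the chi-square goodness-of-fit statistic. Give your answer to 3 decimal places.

Expected count for each of the 5 categories: 130/5 = 26.
cat         O        E   (O−E)²/E
A          32       26     1.3846
B          29       26     0.3462
C          28       26     0.1538
D          20       26     1.3846
E          21       26     0.9615
Sum = 4.231

4.231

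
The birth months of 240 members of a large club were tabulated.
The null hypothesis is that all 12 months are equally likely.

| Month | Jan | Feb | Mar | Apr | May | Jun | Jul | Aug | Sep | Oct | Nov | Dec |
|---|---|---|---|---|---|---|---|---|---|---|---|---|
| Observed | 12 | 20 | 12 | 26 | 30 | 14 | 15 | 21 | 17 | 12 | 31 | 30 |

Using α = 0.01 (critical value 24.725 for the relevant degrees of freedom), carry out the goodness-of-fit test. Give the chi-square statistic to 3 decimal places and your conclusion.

31.000; reject

Expected count for each of the 12 categories: 240/12 = 20.
χ² = (12−20)²/20 + (20−20)²/20 + (12−20)²/20 + (26−20)²/20 + (30−20)²/20 + (14−20)²/20 + (15−20)²/20 + (21−20)²/20 + (17−20)²/20 + (12−20)²/20 + (31−20)²/20 + (30−20)²/20
   = 3.2000 + 0.0000 + 3.2000 + 1.8000 + 5.0000 + 1.8000 + 1.2500 + 0.0500 + 0.4500 + 3.2000 + 6.0500 + 5.0000
Sum = 31.000
df = 11. Since 31.000 > 24.725, we reject H₀.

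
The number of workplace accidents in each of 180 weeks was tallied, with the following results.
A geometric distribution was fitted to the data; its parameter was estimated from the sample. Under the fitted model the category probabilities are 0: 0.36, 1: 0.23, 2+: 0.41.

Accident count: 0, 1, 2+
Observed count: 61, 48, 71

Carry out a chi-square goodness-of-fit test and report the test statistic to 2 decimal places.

Expected counts E_i = n·p_i: 180×0.36 = 64.8, 180×0.23 = 41.4, 180×0.41 = 73.8.
χ² = (61−64.8)²/64.8 + (48−41.4)²/41.4 + (71−73.8)²/73.8
   = 0.223 + 1.052 + 0.106
Sum = 1.38

1.38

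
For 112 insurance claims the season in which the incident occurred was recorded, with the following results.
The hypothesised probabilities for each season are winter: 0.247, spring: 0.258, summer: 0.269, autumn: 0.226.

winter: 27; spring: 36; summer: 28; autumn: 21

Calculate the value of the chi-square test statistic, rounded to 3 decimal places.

Expected counts E_i = n·p_i: 112×0.247 = 27.664, 112×0.258 = 28.896, 112×0.269 = 30.128, 112×0.226 = 25.312.
χ² = (27−27.664)²/27.664 + (36−28.896)²/28.896 + (28−30.128)²/30.128 + (21−25.312)²/25.312
   = 0.0159 + 1.7465 + 0.1503 + 0.7346
Sum = 2.647

2.647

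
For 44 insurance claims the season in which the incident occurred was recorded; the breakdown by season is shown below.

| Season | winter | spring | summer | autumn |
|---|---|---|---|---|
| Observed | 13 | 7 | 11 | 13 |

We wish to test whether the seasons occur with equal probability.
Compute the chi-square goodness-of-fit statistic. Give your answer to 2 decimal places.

Under H₀ each category has probability 1/4, so each expected count is 44/4 = 11.
winter: (13 − 11)²/11 = 4/11 = 0.364
spring: (7 − 11)²/11 = 16/11 = 1.455
summer: (11 − 11)²/11 = 0/11 = 0.000
autumn: (13 − 11)²/11 = 4/11 = 0.364
Sum = 2.18

2.18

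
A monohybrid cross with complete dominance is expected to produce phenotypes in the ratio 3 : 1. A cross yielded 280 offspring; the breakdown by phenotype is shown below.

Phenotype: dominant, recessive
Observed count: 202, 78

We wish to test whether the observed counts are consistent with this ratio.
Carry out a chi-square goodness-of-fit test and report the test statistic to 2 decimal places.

1.22

Ratio total = 4. Expected counts: 280×3/4 = 210, 280×1/4 = 70.
cat            O        E   (O−E)²/E
dominant     202      210      0.305
recessive     78       70      0.914
Sum = 1.22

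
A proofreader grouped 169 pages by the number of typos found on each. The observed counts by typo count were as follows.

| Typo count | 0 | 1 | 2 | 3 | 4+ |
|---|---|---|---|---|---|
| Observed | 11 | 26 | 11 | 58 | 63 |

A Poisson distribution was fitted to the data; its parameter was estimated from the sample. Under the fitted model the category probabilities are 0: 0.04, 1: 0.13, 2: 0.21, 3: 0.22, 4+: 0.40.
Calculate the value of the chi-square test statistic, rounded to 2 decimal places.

Expected counts E_i = n·p_i: 169×0.04 = 6.76, 169×0.13 = 21.97, 169×0.21 = 35.49, 169×0.22 = 37.18, 169×0.40 = 67.6.
χ² = (11−6.76)²/6.76 + (26−21.97)²/21.97 + (11−35.49)²/35.49 + (58−37.18)²/37.18 + (63−67.6)²/67.6
   = 2.659 + 0.739 + 16.899 + 11.659 + 0.313
Sum = 32.27

32.27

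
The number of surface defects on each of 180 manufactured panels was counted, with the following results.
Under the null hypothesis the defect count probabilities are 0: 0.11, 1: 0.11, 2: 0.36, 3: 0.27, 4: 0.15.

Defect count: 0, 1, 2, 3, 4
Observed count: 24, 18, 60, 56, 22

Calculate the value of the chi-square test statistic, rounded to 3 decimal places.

Expected counts E_i = n·p_i: 180×0.11 = 19.8, 180×0.11 = 19.8, 180×0.36 = 64.8, 180×0.27 = 48.6, 180×0.15 = 27.
0: (24 − 19.8)²/19.8 = 17.64/19.8 = 0.8909
1: (18 − 19.8)²/19.8 = 3.24/19.8 = 0.1636
2: (60 − 64.8)²/64.8 = 23.04/64.8 = 0.3556
3: (56 − 48.6)²/48.6 = 54.76/48.6 = 1.1267
4: (22 − 27)²/27 = 25/27 = 0.9259
Sum = 3.463

3.463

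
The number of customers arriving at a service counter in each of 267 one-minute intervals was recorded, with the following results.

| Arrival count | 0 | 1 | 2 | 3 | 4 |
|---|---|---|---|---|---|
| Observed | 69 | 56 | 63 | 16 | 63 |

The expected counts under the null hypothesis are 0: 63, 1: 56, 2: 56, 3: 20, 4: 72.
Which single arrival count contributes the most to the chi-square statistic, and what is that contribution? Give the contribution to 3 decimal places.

4, 1.125

cat         O        E   (O−E)²/E
0          69       63     0.5714
1          56       56     0.0000
2          63       56     0.8750
3          16       20     0.8000
4          63       72     1.1250
The largest term is for 4: 1.125.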